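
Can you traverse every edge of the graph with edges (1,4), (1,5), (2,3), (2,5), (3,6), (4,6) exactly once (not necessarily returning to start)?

Step 1: Find the degree of each vertex:
  deg(1) = 2
  deg(2) = 2
  deg(3) = 2
  deg(4) = 2
  deg(5) = 2
  deg(6) = 2

Step 2: Count vertices with odd degree:
  All vertices have even degree (0 odd-degree vertices)

Step 3: Apply Euler's theorem:
  - Eulerian circuit exists iff graph is connected and all vertices have even degree
  - Eulerian path exists iff graph is connected and has 0 or 2 odd-degree vertices

Graph is connected with 0 odd-degree vertices.
Both Eulerian circuit and Eulerian path exist.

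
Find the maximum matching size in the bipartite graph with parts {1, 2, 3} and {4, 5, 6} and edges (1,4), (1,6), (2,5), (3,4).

Step 1: List the neighbors of each left vertex:
  1: 4, 6
  2: 5
  3: 4

Step 2: Greedily match left vertices, then look for augmenting paths:
  Match 1 -- 6
  Match 2 -- 5
  Match 3 -- 4
  No augmenting path remains.

Step 3: Verify this is maximum:
  Matching size 3 = min(|L|, |R|) = min(3, 3), which is an upper bound, so this matching is maximum.

Maximum matching: {(1,6), (2,5), (3,4)}
Size: 3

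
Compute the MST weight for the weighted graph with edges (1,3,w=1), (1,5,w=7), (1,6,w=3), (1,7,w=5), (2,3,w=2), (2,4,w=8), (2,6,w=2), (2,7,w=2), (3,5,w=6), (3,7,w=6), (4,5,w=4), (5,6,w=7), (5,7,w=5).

Apply Kruskal's algorithm (sort edges by weight, add if no cycle):

Sorted edges by weight:
  (1,3) w=1
  (2,7) w=2
  (2,3) w=2
  (2,6) w=2
  (1,6) w=3
  (4,5) w=4
  (1,7) w=5
  (5,7) w=5
  (3,5) w=6
  (3,7) w=6
  (1,5) w=7
  (5,6) w=7
  (2,4) w=8

Add edge (1,3) w=1 -- no cycle. Running total: 1
Add edge (2,7) w=2 -- no cycle. Running total: 3
Add edge (2,3) w=2 -- no cycle. Running total: 5
Add edge (2,6) w=2 -- no cycle. Running total: 7
Skip edge (1,6) w=3 -- would create cycle
Add edge (4,5) w=4 -- no cycle. Running total: 11
Skip edge (1,7) w=5 -- would create cycle
Add edge (5,7) w=5 -- no cycle. Running total: 16

MST edges: (1,3,w=1), (2,7,w=2), (2,3,w=2), (2,6,w=2), (4,5,w=4), (5,7,w=5)
Total MST weight: 1 + 2 + 2 + 2 + 4 + 5 = 16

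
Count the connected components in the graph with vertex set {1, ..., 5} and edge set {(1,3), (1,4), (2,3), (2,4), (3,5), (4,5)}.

Step 1: Build adjacency list from edges:
  1: 3, 4
  2: 3, 4
  3: 1, 2, 5
  4: 1, 2, 5
  5: 3, 4

Step 2: Run BFS/DFS from vertex 1:
  Visited: {1, 3, 4, 2, 5}
  Reached 5 of 5 vertices

Step 3: All 5 vertices reached from vertex 1, so the graph is connected.
Number of connected components: 1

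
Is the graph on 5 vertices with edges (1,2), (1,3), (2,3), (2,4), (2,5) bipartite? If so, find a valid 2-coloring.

Step 1: Attempt 2-coloring using BFS:
  Start at vertex 1, assign color 0
  Color vertex 2 with color 1 (neighbor of 1)
  Color vertex 3 with color 1 (neighbor of 1)

Step 2: Conflict found! Vertices 2 and 3 are adjacent but have the same color.
This means the graph contains an odd cycle.

The graph is NOT bipartite.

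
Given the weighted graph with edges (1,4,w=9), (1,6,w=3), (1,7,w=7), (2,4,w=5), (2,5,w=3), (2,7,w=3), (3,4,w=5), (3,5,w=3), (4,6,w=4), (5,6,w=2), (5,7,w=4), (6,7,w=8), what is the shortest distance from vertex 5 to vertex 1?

Step 1: Build adjacency list with weights:
  1: 4(w=9), 6(w=3), 7(w=7)
  2: 4(w=5), 5(w=3), 7(w=3)
  3: 4(w=5), 5(w=3)
  4: 1(w=9), 2(w=5), 3(w=5), 6(w=4)
  5: 2(w=3), 3(w=3), 6(w=2), 7(w=4)
  6: 1(w=3), 4(w=4), 5(w=2), 7(w=8)
  7: 1(w=7), 2(w=3), 5(w=4), 6(w=8)

Step 2: Apply Dijkstra's algorithm from vertex 5:
  Visit vertex 5 (distance=0)
    Update dist[2] = 3
    Update dist[3] = 3
    Update dist[6] = 2
    Update dist[7] = 4
  Visit vertex 6 (distance=2)
    Update dist[1] = 5
    Update dist[4] = 6
  Visit vertex 2 (distance=3)
  Visit vertex 3 (distance=3)
  Visit vertex 7 (distance=4)
  Visit vertex 1 (distance=5)

Step 3: Shortest path: 5 -> 6 -> 1
Total weight: 2 + 3 = 5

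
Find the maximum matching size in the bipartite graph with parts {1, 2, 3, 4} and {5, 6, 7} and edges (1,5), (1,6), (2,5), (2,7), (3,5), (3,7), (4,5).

Step 1: List the neighbors of each left vertex:
  1: 5, 6
  2: 5, 7
  3: 5, 7
  4: 5

Step 2: Greedily match left vertices, then look for augmenting paths:
  Match 1 -- 6
  Match 2 -- 7
  Match 3 -- 5
  No augmenting path remains.

Step 3: Verify this is maximum:
  Matching size 3 = min(|L|, |R|) = min(4, 3), which is an upper bound, so this matching is maximum.

Maximum matching: {(1,6), (2,7), (3,5)}
Size: 3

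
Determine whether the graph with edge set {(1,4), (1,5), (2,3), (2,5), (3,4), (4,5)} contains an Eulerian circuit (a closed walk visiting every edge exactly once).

Step 1: Find the degree of each vertex:
  deg(1) = 2
  deg(2) = 2
  deg(3) = 2
  deg(4) = 3
  deg(5) = 3

Step 2: Count vertices with odd degree:
  Odd-degree vertices: 4, 5 (2 total)

Step 3: Apply Euler's theorem:
  - Eulerian circuit exists iff graph is connected and all vertices have even degree
  - Eulerian path exists iff graph is connected and has 0 or 2 odd-degree vertices

Graph is connected with exactly 2 odd-degree vertices (4, 5).
Eulerian path exists (starting and ending at the odd-degree vertices), but no Eulerian circuit.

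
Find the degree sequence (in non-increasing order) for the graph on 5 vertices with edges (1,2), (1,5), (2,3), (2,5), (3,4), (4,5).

Step 1: Count edges incident to each vertex:
  deg(1) = 2 (neighbors: 2, 5)
  deg(2) = 3 (neighbors: 1, 3, 5)
  deg(3) = 2 (neighbors: 2, 4)
  deg(4) = 2 (neighbors: 3, 5)
  deg(5) = 3 (neighbors: 1, 2, 4)

Step 2: Sort degrees in non-increasing order:
  Degrees: [2, 3, 2, 2, 3] -> sorted: [3, 3, 2, 2, 2]

Degree sequence: [3, 3, 2, 2, 2]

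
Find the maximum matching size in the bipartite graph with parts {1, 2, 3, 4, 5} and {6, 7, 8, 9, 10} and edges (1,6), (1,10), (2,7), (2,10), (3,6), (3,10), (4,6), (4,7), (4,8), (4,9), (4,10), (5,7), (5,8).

Step 1: List the neighbors of each left vertex:
  1: 6, 10
  2: 7, 10
  3: 6, 10
  4: 6, 7, 8, 9, 10
  5: 7, 8

Step 2: Greedily match left vertices, then look for augmenting paths:
  Match 1 -- 6
  Match 2 -- 7
  Match 3 -- 10
  Match 4 -- 9
  Match 5 -- 8
  No augmenting path remains.

Step 3: Verify this is maximum:
  Matching size 5 = min(|L|, |R|) = min(5, 5), which is an upper bound, so this matching is maximum.

Maximum matching: {(1,6), (2,7), (3,10), (4,9), (5,8)}
Size: 5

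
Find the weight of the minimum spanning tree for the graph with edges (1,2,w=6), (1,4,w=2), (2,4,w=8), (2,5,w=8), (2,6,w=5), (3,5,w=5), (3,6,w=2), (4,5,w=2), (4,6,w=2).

Apply Kruskal's algorithm (sort edges by weight, add if no cycle):

Sorted edges by weight:
  (1,4) w=2
  (3,6) w=2
  (4,5) w=2
  (4,6) w=2
  (2,6) w=5
  (3,5) w=5
  (1,2) w=6
  (2,5) w=8
  (2,4) w=8

Add edge (1,4) w=2 -- no cycle. Running total: 2
Add edge (3,6) w=2 -- no cycle. Running total: 4
Add edge (4,5) w=2 -- no cycle. Running total: 6
Add edge (4,6) w=2 -- no cycle. Running total: 8
Add edge (2,6) w=5 -- no cycle. Running total: 13

MST edges: (1,4,w=2), (3,6,w=2), (4,5,w=2), (4,6,w=2), (2,6,w=5)
Total MST weight: 2 + 2 + 2 + 2 + 5 = 13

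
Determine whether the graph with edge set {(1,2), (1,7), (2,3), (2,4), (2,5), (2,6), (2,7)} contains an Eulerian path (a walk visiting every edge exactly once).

Step 1: Find the degree of each vertex:
  deg(1) = 2
  deg(2) = 6
  deg(3) = 1
  deg(4) = 1
  deg(5) = 1
  deg(6) = 1
  deg(7) = 2

Step 2: Count vertices with odd degree:
  Odd-degree vertices: 3, 4, 5, 6 (4 total)

Step 3: Apply Euler's theorem:
  - Eulerian circuit exists iff graph is connected and all vertices have even degree
  - Eulerian path exists iff graph is connected and has 0 or 2 odd-degree vertices

Graph has 4 odd-degree vertices (need 0 or 2).
Neither Eulerian path nor Eulerian circuit exists.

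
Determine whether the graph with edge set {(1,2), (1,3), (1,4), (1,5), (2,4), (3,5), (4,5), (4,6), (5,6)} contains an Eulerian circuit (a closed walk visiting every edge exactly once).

Step 1: Find the degree of each vertex:
  deg(1) = 4
  deg(2) = 2
  deg(3) = 2
  deg(4) = 4
  deg(5) = 4
  deg(6) = 2

Step 2: Count vertices with odd degree:
  All vertices have even degree (0 odd-degree vertices)

Step 3: Apply Euler's theorem:
  - Eulerian circuit exists iff graph is connected and all vertices have even degree
  - Eulerian path exists iff graph is connected and has 0 or 2 odd-degree vertices

Graph is connected with 0 odd-degree vertices.
Both Eulerian circuit and Eulerian path exist.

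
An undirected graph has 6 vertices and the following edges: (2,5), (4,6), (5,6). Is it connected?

Step 1: Build adjacency list from edges:
  1: (none)
  2: 5
  3: (none)
  4: 6
  5: 2, 6
  6: 4, 5

Step 2: Run BFS/DFS from vertex 1:
  Visited: {1}
  Reached 1 of 6 vertices

Step 3: Only 1 of 6 vertices reached. Graph is disconnected.
Connected components: {1}, {2, 4, 5, 6}, {3}
Answer: No, the graph is not connected (3 components).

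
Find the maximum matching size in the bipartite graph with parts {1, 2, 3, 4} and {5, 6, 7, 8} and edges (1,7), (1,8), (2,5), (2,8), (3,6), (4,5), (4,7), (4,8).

Step 1: List the neighbors of each left vertex:
  1: 7, 8
  2: 5, 8
  3: 6
  4: 5, 7, 8

Step 2: Greedily match left vertices, then look for augmenting paths:
  Match 1 -- 7
  Match 2 -- 5
  Match 3 -- 6
  Match 4 -- 8
  No augmenting path remains.

Step 3: Verify this is maximum:
  Matching size 4 = min(|L|, |R|) = min(4, 4), which is an upper bound, so this matching is maximum.

Maximum matching: {(1,7), (2,5), (3,6), (4,8)}
Size: 4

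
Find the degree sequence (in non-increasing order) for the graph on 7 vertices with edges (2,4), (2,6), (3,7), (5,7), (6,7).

Step 1: Count edges incident to each vertex:
  deg(1) = 0 (neighbors: none)
  deg(2) = 2 (neighbors: 4, 6)
  deg(3) = 1 (neighbors: 7)
  deg(4) = 1 (neighbors: 2)
  deg(5) = 1 (neighbors: 7)
  deg(6) = 2 (neighbors: 2, 7)
  deg(7) = 3 (neighbors: 3, 5, 6)

Step 2: Sort degrees in non-increasing order:
  Degrees: [0, 2, 1, 1, 1, 2, 3] -> sorted: [3, 2, 2, 1, 1, 1, 0]

Degree sequence: [3, 2, 2, 1, 1, 1, 0]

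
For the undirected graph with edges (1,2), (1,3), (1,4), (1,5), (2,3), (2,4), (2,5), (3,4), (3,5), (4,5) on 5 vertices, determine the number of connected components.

Step 1: Build adjacency list from edges:
  1: 2, 3, 4, 5
  2: 1, 3, 4, 5
  3: 1, 2, 4, 5
  4: 1, 2, 3, 5
  5: 1, 2, 3, 4

Step 2: Run BFS/DFS from vertex 1:
  Visited: {1, 2, 3, 4, 5}
  Reached 5 of 5 vertices

Step 3: All 5 vertices reached from vertex 1, so the graph is connected.
Number of connected components: 1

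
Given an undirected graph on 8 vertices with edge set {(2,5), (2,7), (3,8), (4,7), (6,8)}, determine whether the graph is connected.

Step 1: Build adjacency list from edges:
  1: (none)
  2: 5, 7
  3: 8
  4: 7
  5: 2
  6: 8
  7: 2, 4
  8: 3, 6

Step 2: Run BFS/DFS from vertex 1:
  Visited: {1}
  Reached 1 of 8 vertices

Step 3: Only 1 of 8 vertices reached. Graph is disconnected.
Connected components: {1}, {2, 4, 5, 7}, {3, 6, 8}
Answer: No, the graph is not connected (3 components).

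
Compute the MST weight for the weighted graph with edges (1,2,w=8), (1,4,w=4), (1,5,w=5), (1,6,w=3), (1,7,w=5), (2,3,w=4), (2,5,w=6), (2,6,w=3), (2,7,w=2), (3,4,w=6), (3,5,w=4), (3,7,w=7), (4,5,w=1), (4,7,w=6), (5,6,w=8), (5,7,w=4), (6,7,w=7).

Apply Kruskal's algorithm (sort edges by weight, add if no cycle):

Sorted edges by weight:
  (4,5) w=1
  (2,7) w=2
  (1,6) w=3
  (2,6) w=3
  (1,4) w=4
  (2,3) w=4
  (3,5) w=4
  (5,7) w=4
  (1,5) w=5
  (1,7) w=5
  (2,5) w=6
  (3,4) w=6
  (4,7) w=6
  (3,7) w=7
  (6,7) w=7
  (1,2) w=8
  (5,6) w=8

Add edge (4,5) w=1 -- no cycle. Running total: 1
Add edge (2,7) w=2 -- no cycle. Running total: 3
Add edge (1,6) w=3 -- no cycle. Running total: 6
Add edge (2,6) w=3 -- no cycle. Running total: 9
Add edge (1,4) w=4 -- no cycle. Running total: 13
Add edge (2,3) w=4 -- no cycle. Running total: 17

MST edges: (4,5,w=1), (2,7,w=2), (1,6,w=3), (2,6,w=3), (1,4,w=4), (2,3,w=4)
Total MST weight: 1 + 2 + 3 + 3 + 4 + 4 = 17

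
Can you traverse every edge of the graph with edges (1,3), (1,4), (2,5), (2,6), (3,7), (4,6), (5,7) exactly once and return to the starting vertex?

Step 1: Find the degree of each vertex:
  deg(1) = 2
  deg(2) = 2
  deg(3) = 2
  deg(4) = 2
  deg(5) = 2
  deg(6) = 2
  deg(7) = 2

Step 2: Count vertices with odd degree:
  All vertices have even degree (0 odd-degree vertices)

Step 3: Apply Euler's theorem:
  - Eulerian circuit exists iff graph is connected and all vertices have even degree
  - Eulerian path exists iff graph is connected and has 0 or 2 odd-degree vertices

Graph is connected with 0 odd-degree vertices.
Both Eulerian circuit and Eulerian path exist.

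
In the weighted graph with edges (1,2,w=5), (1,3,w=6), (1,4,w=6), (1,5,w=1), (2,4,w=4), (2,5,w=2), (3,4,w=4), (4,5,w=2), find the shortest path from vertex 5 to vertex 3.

Step 1: Build adjacency list with weights:
  1: 2(w=5), 3(w=6), 4(w=6), 5(w=1)
  2: 1(w=5), 4(w=4), 5(w=2)
  3: 1(w=6), 4(w=4)
  4: 1(w=6), 2(w=4), 3(w=4), 5(w=2)
  5: 1(w=1), 2(w=2), 4(w=2)

Step 2: Apply Dijkstra's algorithm from vertex 5:
  Visit vertex 5 (distance=0)
    Update dist[1] = 1
    Update dist[2] = 2
    Update dist[4] = 2
  Visit vertex 1 (distance=1)
    Update dist[3] = 7
  Visit vertex 2 (distance=2)
  Visit vertex 4 (distance=2)
    Update dist[3] = 6
  Visit vertex 3 (distance=6)

Step 3: Shortest path: 5 -> 4 -> 3
Total weight: 2 + 4 = 6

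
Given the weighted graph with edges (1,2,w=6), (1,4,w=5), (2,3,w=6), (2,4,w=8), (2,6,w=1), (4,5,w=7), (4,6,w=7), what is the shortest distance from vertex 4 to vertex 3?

Step 1: Build adjacency list with weights:
  1: 2(w=6), 4(w=5)
  2: 1(w=6), 3(w=6), 4(w=8), 6(w=1)
  3: 2(w=6)
  4: 1(w=5), 2(w=8), 5(w=7), 6(w=7)
  5: 4(w=7)
  6: 2(w=1), 4(w=7)

Step 2: Apply Dijkstra's algorithm from vertex 4:
  Visit vertex 4 (distance=0)
    Update dist[1] = 5
    Update dist[2] = 8
    Update dist[5] = 7
    Update dist[6] = 7
  Visit vertex 1 (distance=5)
  Visit vertex 5 (distance=7)
  Visit vertex 6 (distance=7)
  Visit vertex 2 (distance=8)
    Update dist[3] = 14
  Visit vertex 3 (distance=14)

Step 3: Shortest path: 4 -> 2 -> 3
Total weight: 8 + 6 = 14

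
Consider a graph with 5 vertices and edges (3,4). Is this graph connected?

Step 1: Build adjacency list from edges:
  1: (none)
  2: (none)
  3: 4
  4: 3
  5: (none)

Step 2: Run BFS/DFS from vertex 1:
  Visited: {1}
  Reached 1 of 5 vertices

Step 3: Only 1 of 5 vertices reached. Graph is disconnected.
Connected components: {1}, {2}, {3, 4}, {5}
Answer: No, the graph is not connected (4 components).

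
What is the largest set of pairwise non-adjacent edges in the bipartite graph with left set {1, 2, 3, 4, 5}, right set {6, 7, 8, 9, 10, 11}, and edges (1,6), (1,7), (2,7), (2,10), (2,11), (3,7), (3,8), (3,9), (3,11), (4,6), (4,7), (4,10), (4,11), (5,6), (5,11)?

Step 1: List the neighbors of each left vertex:
  1: 6, 7
  2: 7, 10, 11
  3: 7, 8, 9, 11
  4: 6, 7, 10, 11
  5: 6, 11

Step 2: Greedily match left vertices, then look for augmenting paths:
  Match 1 -- 6
  Match 2 -- 7
  Match 3 -- 8
  Match 4 -- 10
  Match 5 -- 11
  No augmenting path remains.

Step 3: Verify this is maximum:
  Matching size 5 = min(|L|, |R|) = min(5, 6), which is an upper bound, so this matching is maximum.

Maximum matching: {(1,6), (2,7), (3,8), (4,10), (5,11)}
Size: 5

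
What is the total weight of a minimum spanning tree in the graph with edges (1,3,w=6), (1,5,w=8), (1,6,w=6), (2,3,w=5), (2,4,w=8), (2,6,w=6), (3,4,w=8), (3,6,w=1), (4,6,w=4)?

Apply Kruskal's algorithm (sort edges by weight, add if no cycle):

Sorted edges by weight:
  (3,6) w=1
  (4,6) w=4
  (2,3) w=5
  (1,3) w=6
  (1,6) w=6
  (2,6) w=6
  (1,5) w=8
  (2,4) w=8
  (3,4) w=8

Add edge (3,6) w=1 -- no cycle. Running total: 1
Add edge (4,6) w=4 -- no cycle. Running total: 5
Add edge (2,3) w=5 -- no cycle. Running total: 10
Add edge (1,3) w=6 -- no cycle. Running total: 16
Skip edge (1,6) w=6 -- would create cycle
Skip edge (2,6) w=6 -- would create cycle
Add edge (1,5) w=8 -- no cycle. Running total: 24

MST edges: (3,6,w=1), (4,6,w=4), (2,3,w=5), (1,3,w=6), (1,5,w=8)
Total MST weight: 1 + 4 + 5 + 6 + 8 = 24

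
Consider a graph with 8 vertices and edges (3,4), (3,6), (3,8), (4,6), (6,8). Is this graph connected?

Step 1: Build adjacency list from edges:
  1: (none)
  2: (none)
  3: 4, 6, 8
  4: 3, 6
  5: (none)
  6: 3, 4, 8
  7: (none)
  8: 3, 6

Step 2: Run BFS/DFS from vertex 1:
  Visited: {1}
  Reached 1 of 8 vertices

Step 3: Only 1 of 8 vertices reached. Graph is disconnected.
Connected components: {1}, {2}, {3, 4, 6, 8}, {5}, {7}
Answer: No, the graph is not connected (5 components).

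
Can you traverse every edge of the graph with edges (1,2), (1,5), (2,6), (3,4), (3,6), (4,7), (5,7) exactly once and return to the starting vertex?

Step 1: Find the degree of each vertex:
  deg(1) = 2
  deg(2) = 2
  deg(3) = 2
  deg(4) = 2
  deg(5) = 2
  deg(6) = 2
  deg(7) = 2

Step 2: Count vertices with odd degree:
  All vertices have even degree (0 odd-degree vertices)

Step 3: Apply Euler's theorem:
  - Eulerian circuit exists iff graph is connected and all vertices have even degree
  - Eulerian path exists iff graph is connected and has 0 or 2 odd-degree vertices

Graph is connected with 0 odd-degree vertices.
Both Eulerian circuit and Eulerian path exist.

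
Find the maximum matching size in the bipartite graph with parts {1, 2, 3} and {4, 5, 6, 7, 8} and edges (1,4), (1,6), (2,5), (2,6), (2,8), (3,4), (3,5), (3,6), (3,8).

Step 1: List the neighbors of each left vertex:
  1: 4, 6
  2: 5, 6, 8
  3: 4, 5, 6, 8

Step 2: Greedily match left vertices, then look for augmenting paths:
  Match 1 -- 4
  Match 2 -- 5
  Match 3 -- 6
  No augmenting path remains.

Step 3: Verify this is maximum:
  Matching size 3 = min(|L|, |R|) = min(3, 5), which is an upper bound, so this matching is maximum.

Maximum matching: {(1,4), (2,5), (3,6)}
Size: 3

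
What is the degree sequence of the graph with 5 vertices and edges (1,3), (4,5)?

Step 1: Count edges incident to each vertex:
  deg(1) = 1 (neighbors: 3)
  deg(2) = 0 (neighbors: none)
  deg(3) = 1 (neighbors: 1)
  deg(4) = 1 (neighbors: 5)
  deg(5) = 1 (neighbors: 4)

Step 2: Sort degrees in non-increasing order:
  Degrees: [1, 0, 1, 1, 1] -> sorted: [1, 1, 1, 1, 0]

Degree sequence: [1, 1, 1, 1, 0]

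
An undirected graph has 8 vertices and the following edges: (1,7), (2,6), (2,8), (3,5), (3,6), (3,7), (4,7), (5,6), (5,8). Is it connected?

Step 1: Build adjacency list from edges:
  1: 7
  2: 6, 8
  3: 5, 6, 7
  4: 7
  5: 3, 6, 8
  6: 2, 3, 5
  7: 1, 3, 4
  8: 2, 5

Step 2: Run BFS/DFS from vertex 1:
  Visited: {1, 7, 3, 4, 5, 6, 8, 2}
  Reached 8 of 8 vertices

Step 3: All 8 vertices reached from vertex 1, so the graph is connected.
Answer: Yes, the graph is connected.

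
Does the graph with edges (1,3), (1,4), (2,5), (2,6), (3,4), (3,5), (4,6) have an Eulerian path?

Step 1: Find the degree of each vertex:
  deg(1) = 2
  deg(2) = 2
  deg(3) = 3
  deg(4) = 3
  deg(5) = 2
  deg(6) = 2

Step 2: Count vertices with odd degree:
  Odd-degree vertices: 3, 4 (2 total)

Step 3: Apply Euler's theorem:
  - Eulerian circuit exists iff graph is connected and all vertices have even degree
  - Eulerian path exists iff graph is connected and has 0 or 2 odd-degree vertices

Graph is connected with exactly 2 odd-degree vertices (3, 4).
Eulerian path exists (starting and ending at the odd-degree vertices), but no Eulerian circuit.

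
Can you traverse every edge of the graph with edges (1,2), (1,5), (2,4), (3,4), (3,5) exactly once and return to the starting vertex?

Step 1: Find the degree of each vertex:
  deg(1) = 2
  deg(2) = 2
  deg(3) = 2
  deg(4) = 2
  deg(5) = 2

Step 2: Count vertices with odd degree:
  All vertices have even degree (0 odd-degree vertices)

Step 3: Apply Euler's theorem:
  - Eulerian circuit exists iff graph is connected and all vertices have even degree
  - Eulerian path exists iff graph is connected and has 0 or 2 odd-degree vertices

Graph is connected with 0 odd-degree vertices.
Both Eulerian circuit and Eulerian path exist.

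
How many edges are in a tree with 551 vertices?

A tree on n vertices always has exactly n - 1 edges.
For n = 551: edges = 551 - 1 = 550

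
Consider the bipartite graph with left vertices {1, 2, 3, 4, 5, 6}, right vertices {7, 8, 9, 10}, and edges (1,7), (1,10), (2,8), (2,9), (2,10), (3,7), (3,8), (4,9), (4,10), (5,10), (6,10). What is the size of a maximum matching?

Step 1: List the neighbors of each left vertex:
  1: 7, 10
  2: 8, 9, 10
  3: 7, 8
  4: 9, 10
  5: 10
  6: 10

Step 2: Greedily match left vertices, then look for augmenting paths:
  Match 1 -- 7
  Match 2 -- 8
  Match 4 -- 9
  Match 5 -- 10
  No augmenting path remains.

Step 3: Verify this is maximum:
  Matching size 4 = min(|L|, |R|) = min(6, 4), which is an upper bound, so this matching is maximum.

Maximum matching: {(1,7), (2,8), (4,9), (5,10)}
Size: 4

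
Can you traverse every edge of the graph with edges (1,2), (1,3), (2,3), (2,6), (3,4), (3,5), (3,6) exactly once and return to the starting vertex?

Step 1: Find the degree of each vertex:
  deg(1) = 2
  deg(2) = 3
  deg(3) = 5
  deg(4) = 1
  deg(5) = 1
  deg(6) = 2

Step 2: Count vertices with odd degree:
  Odd-degree vertices: 2, 3, 4, 5 (4 total)

Step 3: Apply Euler's theorem:
  - Eulerian circuit exists iff graph is connected and all vertices have even degree
  - Eulerian path exists iff graph is connected and has 0 or 2 odd-degree vertices

Graph has 4 odd-degree vertices (need 0 or 2).
Neither Eulerian path nor Eulerian circuit exists.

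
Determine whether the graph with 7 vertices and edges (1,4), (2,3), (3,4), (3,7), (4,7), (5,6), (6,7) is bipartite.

Step 1: Attempt 2-coloring using BFS:
  Start at vertex 1, assign color 0
  Color vertex 4 with color 1 (neighbor of 1)
  Color vertex 3 with color 0 (neighbor of 4)
  Color vertex 7 with color 0 (neighbor of 4)
  Color vertex 2 with color 1 (neighbor of 3)

Step 2: Conflict found! Vertices 3 and 7 are adjacent but have the same color.
This means the graph contains an odd cycle.

The graph is NOT bipartite.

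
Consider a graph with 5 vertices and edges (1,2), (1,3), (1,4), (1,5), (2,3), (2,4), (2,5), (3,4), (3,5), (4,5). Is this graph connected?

Step 1: Build adjacency list from edges:
  1: 2, 3, 4, 5
  2: 1, 3, 4, 5
  3: 1, 2, 4, 5
  4: 1, 2, 3, 5
  5: 1, 2, 3, 4

Step 2: Run BFS/DFS from vertex 1:
  Visited: {1, 2, 3, 4, 5}
  Reached 5 of 5 vertices

Step 3: All 5 vertices reached from vertex 1, so the graph is connected.
Answer: Yes, the graph is connected.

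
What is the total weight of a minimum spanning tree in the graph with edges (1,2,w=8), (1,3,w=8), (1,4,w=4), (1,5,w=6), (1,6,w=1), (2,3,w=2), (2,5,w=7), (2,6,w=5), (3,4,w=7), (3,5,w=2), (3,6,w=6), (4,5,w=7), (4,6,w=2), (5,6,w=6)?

Apply Kruskal's algorithm (sort edges by weight, add if no cycle):

Sorted edges by weight:
  (1,6) w=1
  (2,3) w=2
  (3,5) w=2
  (4,6) w=2
  (1,4) w=4
  (2,6) w=5
  (1,5) w=6
  (3,6) w=6
  (5,6) w=6
  (2,5) w=7
  (3,4) w=7
  (4,5) w=7
  (1,2) w=8
  (1,3) w=8

Add edge (1,6) w=1 -- no cycle. Running total: 1
Add edge (2,3) w=2 -- no cycle. Running total: 3
Add edge (3,5) w=2 -- no cycle. Running total: 5
Add edge (4,6) w=2 -- no cycle. Running total: 7
Skip edge (1,4) w=4 -- would create cycle
Add edge (2,6) w=5 -- no cycle. Running total: 12

MST edges: (1,6,w=1), (2,3,w=2), (3,5,w=2), (4,6,w=2), (2,6,w=5)
Total MST weight: 1 + 2 + 2 + 2 + 5 = 12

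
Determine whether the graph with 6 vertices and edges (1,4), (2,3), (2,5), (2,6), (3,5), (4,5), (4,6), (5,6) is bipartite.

Step 1: Attempt 2-coloring using BFS:
  Start at vertex 1, assign color 0
  Color vertex 4 with color 1 (neighbor of 1)
  Color vertex 5 with color 0 (neighbor of 4)
  Color vertex 6 with color 0 (neighbor of 4)
  Color vertex 2 with color 1 (neighbor of 5)
  Color vertex 3 with color 1 (neighbor of 5)

Step 2: Conflict found! Vertices 5 and 6 are adjacent but have the same color.
This means the graph contains an odd cycle.

The graph is NOT bipartite.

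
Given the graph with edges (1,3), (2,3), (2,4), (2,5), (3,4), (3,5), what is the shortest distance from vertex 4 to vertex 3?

Step 1: Build adjacency list:
  1: 3
  2: 3, 4, 5
  3: 1, 2, 4, 5
  4: 2, 3
  5: 2, 3

Step 2: BFS from vertex 4 to find shortest path to 3:
  vertex 2 reached at distance 1
  vertex 3 reached at distance 1

Step 3: Shortest path: 4 -> 3
Path length: 1 edge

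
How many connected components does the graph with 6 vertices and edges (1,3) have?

Step 1: Build adjacency list from edges:
  1: 3
  2: (none)
  3: 1
  4: (none)
  5: (none)
  6: (none)

Step 2: Run BFS/DFS from vertex 1:
  Visited: {1, 3}
  Reached 2 of 6 vertices

Step 3: Only 2 of 6 vertices reached. Graph is disconnected.
Connected components: {1, 3}, {2}, {4}, {5}, {6}
Number of connected components: 5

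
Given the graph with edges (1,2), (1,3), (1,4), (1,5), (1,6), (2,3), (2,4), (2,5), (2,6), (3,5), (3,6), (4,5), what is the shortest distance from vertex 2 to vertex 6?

Step 1: Build adjacency list:
  1: 2, 3, 4, 5, 6
  2: 1, 3, 4, 5, 6
  3: 1, 2, 5, 6
  4: 1, 2, 5
  5: 1, 2, 3, 4
  6: 1, 2, 3

Step 2: BFS from vertex 2 to find shortest path to 6:
  vertex 1 reached at distance 1
  vertex 3 reached at distance 1
  vertex 4 reached at distance 1
  vertex 5 reached at distance 1
  vertex 6 reached at distance 1

Step 3: Shortest path: 2 -> 6
Path length: 1 edge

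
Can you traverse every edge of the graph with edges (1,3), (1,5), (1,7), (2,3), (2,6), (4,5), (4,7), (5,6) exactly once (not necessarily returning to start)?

Step 1: Find the degree of each vertex:
  deg(1) = 3
  deg(2) = 2
  deg(3) = 2
  deg(4) = 2
  deg(5) = 3
  deg(6) = 2
  deg(7) = 2

Step 2: Count vertices with odd degree:
  Odd-degree vertices: 1, 5 (2 total)

Step 3: Apply Euler's theorem:
  - Eulerian circuit exists iff graph is connected and all vertices have even degree
  - Eulerian path exists iff graph is connected and has 0 or 2 odd-degree vertices

Graph is connected with exactly 2 odd-degree vertices (1, 5).
Eulerian path exists (starting and ending at the odd-degree vertices), but no Eulerian circuit.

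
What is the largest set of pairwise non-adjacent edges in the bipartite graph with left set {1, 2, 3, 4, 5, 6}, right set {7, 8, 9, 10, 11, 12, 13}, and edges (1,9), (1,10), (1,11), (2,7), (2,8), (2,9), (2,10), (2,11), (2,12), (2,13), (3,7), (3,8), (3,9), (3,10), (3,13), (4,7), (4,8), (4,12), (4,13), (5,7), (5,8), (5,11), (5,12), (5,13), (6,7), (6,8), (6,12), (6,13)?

Step 1: List the neighbors of each left vertex:
  1: 9, 10, 11
  2: 7, 8, 9, 10, 11, 12, 13
  3: 7, 8, 9, 10, 13
  4: 7, 8, 12, 13
  5: 7, 8, 11, 12, 13
  6: 7, 8, 12, 13

Step 2: Greedily match left vertices, then look for augmenting paths:
  Match 1 -- 9
  Match 2 -- 7
  Match 3 -- 8
  Match 4 -- 12
  Match 5 -- 11
  Match 6 -- 13
  No augmenting path remains.

Step 3: Verify this is maximum:
  Matching size 6 = min(|L|, |R|) = min(6, 7), which is an upper bound, so this matching is maximum.

Maximum matching: {(1,9), (2,7), (3,8), (4,12), (5,11), (6,13)}
Size: 6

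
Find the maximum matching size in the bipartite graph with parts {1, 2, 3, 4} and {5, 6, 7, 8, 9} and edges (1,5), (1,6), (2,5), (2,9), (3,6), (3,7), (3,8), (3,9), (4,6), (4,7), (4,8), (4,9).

Step 1: List the neighbors of each left vertex:
  1: 5, 6
  2: 5, 9
  3: 6, 7, 8, 9
  4: 6, 7, 8, 9

Step 2: Greedily match left vertices, then look for augmenting paths:
  Match 1 -- 5
  Match 2 -- 9
  Match 3 -- 6
  Match 4 -- 7
  No augmenting path remains.

Step 3: Verify this is maximum:
  Matching size 4 = min(|L|, |R|) = min(4, 5), which is an upper bound, so this matching is maximum.

Maximum matching: {(1,5), (2,9), (3,6), (4,7)}
Size: 4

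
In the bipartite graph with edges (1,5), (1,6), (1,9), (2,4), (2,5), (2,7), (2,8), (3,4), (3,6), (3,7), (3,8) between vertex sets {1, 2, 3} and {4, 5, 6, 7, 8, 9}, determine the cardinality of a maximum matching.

Step 1: List the neighbors of each left vertex:
  1: 5, 6, 9
  2: 4, 5, 7, 8
  3: 4, 6, 7, 8

Step 2: Greedily match left vertices, then look for augmenting paths:
  Match 1 -- 5
  Match 2 -- 4
  Match 3 -- 6
  No augmenting path remains.

Step 3: Verify this is maximum:
  Matching size 3 = min(|L|, |R|) = min(3, 6), which is an upper bound, so this matching is maximum.

Maximum matching: {(1,5), (2,4), (3,6)}
Size: 3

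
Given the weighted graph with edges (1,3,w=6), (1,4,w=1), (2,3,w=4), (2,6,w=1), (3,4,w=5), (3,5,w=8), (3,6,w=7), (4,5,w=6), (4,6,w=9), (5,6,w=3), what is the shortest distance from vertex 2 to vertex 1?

Step 1: Build adjacency list with weights:
  1: 3(w=6), 4(w=1)
  2: 3(w=4), 6(w=1)
  3: 1(w=6), 2(w=4), 4(w=5), 5(w=8), 6(w=7)
  4: 1(w=1), 3(w=5), 5(w=6), 6(w=9)
  5: 3(w=8), 4(w=6), 6(w=3)
  6: 2(w=1), 3(w=7), 4(w=9), 5(w=3)

Step 2: Apply Dijkstra's algorithm from vertex 2:
  Visit vertex 2 (distance=0)
    Update dist[3] = 4
    Update dist[6] = 1
  Visit vertex 6 (distance=1)
    Update dist[4] = 10
    Update dist[5] = 4
  Visit vertex 3 (distance=4)
    Update dist[1] = 10
    Update dist[4] = 9
  Visit vertex 5 (distance=4)
  Visit vertex 4 (distance=9)
  Visit vertex 1 (distance=10)

Step 3: Shortest path: 2 -> 3 -> 1
Total weight: 4 + 6 = 10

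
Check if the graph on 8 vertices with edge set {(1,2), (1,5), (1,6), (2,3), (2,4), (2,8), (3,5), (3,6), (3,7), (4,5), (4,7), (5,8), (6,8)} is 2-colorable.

Step 1: Attempt 2-coloring using BFS:
  Start at vertex 1, assign color 0
  Color vertex 2 with color 1 (neighbor of 1)
  Color vertex 5 with color 1 (neighbor of 1)
  Color vertex 6 with color 1 (neighbor of 1)
  Color vertex 3 with color 0 (neighbor of 2)
  Color vertex 4 with color 0 (neighbor of 2)
  Color vertex 8 with color 0 (neighbor of 2)
  Color vertex 7 with color 1 (neighbor of 3)

Step 2: 2-coloring succeeded. No conflicts found.
  Set A (color 0): {1, 3, 4, 8}
  Set B (color 1): {2, 5, 6, 7}

The graph is bipartite with partition {1, 3, 4, 8}, {2, 5, 6, 7}.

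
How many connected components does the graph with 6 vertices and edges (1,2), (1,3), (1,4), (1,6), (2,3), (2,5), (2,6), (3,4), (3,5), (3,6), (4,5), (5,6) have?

Step 1: Build adjacency list from edges:
  1: 2, 3, 4, 6
  2: 1, 3, 5, 6
  3: 1, 2, 4, 5, 6
  4: 1, 3, 5
  5: 2, 3, 4, 6
  6: 1, 2, 3, 5

Step 2: Run BFS/DFS from vertex 1:
  Visited: {1, 2, 3, 4, 6, 5}
  Reached 6 of 6 vertices

Step 3: All 6 vertices reached from vertex 1, so the graph is connected.
Number of connected components: 1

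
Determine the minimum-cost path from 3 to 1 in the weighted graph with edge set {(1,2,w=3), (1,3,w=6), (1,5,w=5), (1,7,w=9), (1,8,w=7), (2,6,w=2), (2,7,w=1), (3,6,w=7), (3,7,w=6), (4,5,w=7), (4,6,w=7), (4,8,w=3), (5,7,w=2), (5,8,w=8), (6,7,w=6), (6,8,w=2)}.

Step 1: Build adjacency list with weights:
  1: 2(w=3), 3(w=6), 5(w=5), 7(w=9), 8(w=7)
  2: 1(w=3), 6(w=2), 7(w=1)
  3: 1(w=6), 6(w=7), 7(w=6)
  4: 5(w=7), 6(w=7), 8(w=3)
  5: 1(w=5), 4(w=7), 7(w=2), 8(w=8)
  6: 2(w=2), 3(w=7), 4(w=7), 7(w=6), 8(w=2)
  7: 1(w=9), 2(w=1), 3(w=6), 5(w=2), 6(w=6)
  8: 1(w=7), 4(w=3), 5(w=8), 6(w=2)

Step 2: Apply Dijkstra's algorithm from vertex 3:
  Visit vertex 3 (distance=0)
    Update dist[1] = 6
    Update dist[6] = 7
    Update dist[7] = 6
  Visit vertex 1 (distance=6)
    Update dist[2] = 9
    Update dist[5] = 11
    Update dist[8] = 13

Step 3: Shortest path: 3 -> 1
Total weight: 6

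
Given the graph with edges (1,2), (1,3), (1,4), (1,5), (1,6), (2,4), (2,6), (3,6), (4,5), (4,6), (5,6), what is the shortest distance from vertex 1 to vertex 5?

Step 1: Build adjacency list:
  1: 2, 3, 4, 5, 6
  2: 1, 4, 6
  3: 1, 6
  4: 1, 2, 5, 6
  5: 1, 4, 6
  6: 1, 2, 3, 4, 5

Step 2: BFS from vertex 1 to find shortest path to 5:
  vertex 2 reached at distance 1
  vertex 3 reached at distance 1
  vertex 4 reached at distance 1
  vertex 5 reached at distance 1

Step 3: Shortest path: 1 -> 5
Path length: 1 edge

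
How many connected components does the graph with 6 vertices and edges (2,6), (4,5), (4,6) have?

Step 1: Build adjacency list from edges:
  1: (none)
  2: 6
  3: (none)
  4: 5, 6
  5: 4
  6: 2, 4

Step 2: Run BFS/DFS from vertex 1:
  Visited: {1}
  Reached 1 of 6 vertices

Step 3: Only 1 of 6 vertices reached. Graph is disconnected.
Connected components: {1}, {2, 4, 5, 6}, {3}
Number of connected components: 3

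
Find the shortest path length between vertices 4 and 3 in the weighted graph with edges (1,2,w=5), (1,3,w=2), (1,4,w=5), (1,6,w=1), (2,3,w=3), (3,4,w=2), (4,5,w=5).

Step 1: Build adjacency list with weights:
  1: 2(w=5), 3(w=2), 4(w=5), 6(w=1)
  2: 1(w=5), 3(w=3)
  3: 1(w=2), 2(w=3), 4(w=2)
  4: 1(w=5), 3(w=2), 5(w=5)
  5: 4(w=5)
  6: 1(w=1)

Step 2: Apply Dijkstra's algorithm from vertex 4:
  Visit vertex 4 (distance=0)
    Update dist[1] = 5
    Update dist[3] = 2
    Update dist[5] = 5
  Visit vertex 3 (distance=2)
    Update dist[1] = 4
    Update dist[2] = 5

Step 3: Shortest path: 4 -> 3
Total weight: 2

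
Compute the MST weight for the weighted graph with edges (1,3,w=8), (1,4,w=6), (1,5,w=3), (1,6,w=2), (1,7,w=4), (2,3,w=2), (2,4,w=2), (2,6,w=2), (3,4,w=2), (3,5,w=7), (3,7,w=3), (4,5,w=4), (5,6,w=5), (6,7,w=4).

Apply Kruskal's algorithm (sort edges by weight, add if no cycle):

Sorted edges by weight:
  (1,6) w=2
  (2,6) w=2
  (2,3) w=2
  (2,4) w=2
  (3,4) w=2
  (1,5) w=3
  (3,7) w=3
  (1,7) w=4
  (4,5) w=4
  (6,7) w=4
  (5,6) w=5
  (1,4) w=6
  (3,5) w=7
  (1,3) w=8

Add edge (1,6) w=2 -- no cycle. Running total: 2
Add edge (2,6) w=2 -- no cycle. Running total: 4
Add edge (2,3) w=2 -- no cycle. Running total: 6
Add edge (2,4) w=2 -- no cycle. Running total: 8
Skip edge (3,4) w=2 -- would create cycle
Add edge (1,5) w=3 -- no cycle. Running total: 11
Add edge (3,7) w=3 -- no cycle. Running total: 14

MST edges: (1,6,w=2), (2,6,w=2), (2,3,w=2), (2,4,w=2), (1,5,w=3), (3,7,w=3)
Total MST weight: 2 + 2 + 2 + 2 + 3 + 3 = 14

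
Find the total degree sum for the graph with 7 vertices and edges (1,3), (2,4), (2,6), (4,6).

Step 1: Count edges incident to each vertex:
  deg(1) = 1 (neighbors: 3)
  deg(2) = 2 (neighbors: 4, 6)
  deg(3) = 1 (neighbors: 1)
  deg(4) = 2 (neighbors: 2, 6)
  deg(5) = 0 (neighbors: none)
  deg(6) = 2 (neighbors: 2, 4)
  deg(7) = 0 (neighbors: none)

Step 2: Sum all degrees:
  1 + 2 + 1 + 2 + 0 + 2 + 0 = 8

Verification: sum of degrees = 2 * |E| = 2 * 4 = 8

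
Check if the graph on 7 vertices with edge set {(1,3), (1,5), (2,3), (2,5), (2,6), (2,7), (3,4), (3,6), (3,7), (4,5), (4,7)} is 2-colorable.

Step 1: Attempt 2-coloring using BFS:
  Start at vertex 1, assign color 0
  Color vertex 3 with color 1 (neighbor of 1)
  Color vertex 5 with color 1 (neighbor of 1)
  Color vertex 2 with color 0 (neighbor of 3)
  Color vertex 4 with color 0 (neighbor of 3)
  Color vertex 6 with color 0 (neighbor of 3)
  Color vertex 7 with color 0 (neighbor of 3)

Step 2: Conflict found! Vertices 2 and 6 are adjacent but have the same color.
This means the graph contains an odd cycle.

The graph is NOT bipartite.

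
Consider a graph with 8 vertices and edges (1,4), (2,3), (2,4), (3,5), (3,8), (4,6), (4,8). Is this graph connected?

Step 1: Build adjacency list from edges:
  1: 4
  2: 3, 4
  3: 2, 5, 8
  4: 1, 2, 6, 8
  5: 3
  6: 4
  7: (none)
  8: 3, 4

Step 2: Run BFS/DFS from vertex 1:
  Visited: {1, 4, 2, 6, 8, 3, 5}
  Reached 7 of 8 vertices

Step 3: Only 7 of 8 vertices reached. Graph is disconnected.
Connected components: {1, 2, 3, 4, 5, 6, 8}, {7}
Answer: No, the graph is not connected (2 components).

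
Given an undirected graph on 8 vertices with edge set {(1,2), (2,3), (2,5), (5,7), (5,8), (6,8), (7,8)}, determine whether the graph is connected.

Step 1: Build adjacency list from edges:
  1: 2
  2: 1, 3, 5
  3: 2
  4: (none)
  5: 2, 7, 8
  6: 8
  7: 5, 8
  8: 5, 6, 7

Step 2: Run BFS/DFS from vertex 1:
  Visited: {1, 2, 3, 5, 7, 8, 6}
  Reached 7 of 8 vertices

Step 3: Only 7 of 8 vertices reached. Graph is disconnected.
Connected components: {1, 2, 3, 5, 6, 7, 8}, {4}
Answer: No, the graph is not connected (2 components).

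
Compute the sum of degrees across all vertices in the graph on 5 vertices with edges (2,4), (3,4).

Step 1: Count edges incident to each vertex:
  deg(1) = 0 (neighbors: none)
  deg(2) = 1 (neighbors: 4)
  deg(3) = 1 (neighbors: 4)
  deg(4) = 2 (neighbors: 2, 3)
  deg(5) = 0 (neighbors: none)

Step 2: Sum all degrees:
  0 + 1 + 1 + 2 + 0 = 4

Verification: sum of degrees = 2 * |E| = 2 * 2 = 4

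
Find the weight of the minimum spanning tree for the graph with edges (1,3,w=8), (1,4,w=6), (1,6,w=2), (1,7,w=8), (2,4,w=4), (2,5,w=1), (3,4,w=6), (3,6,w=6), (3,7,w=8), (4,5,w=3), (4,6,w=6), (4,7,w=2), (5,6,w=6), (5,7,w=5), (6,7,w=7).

Apply Kruskal's algorithm (sort edges by weight, add if no cycle):

Sorted edges by weight:
  (2,5) w=1
  (1,6) w=2
  (4,7) w=2
  (4,5) w=3
  (2,4) w=4
  (5,7) w=5
  (1,4) w=6
  (3,4) w=6
  (3,6) w=6
  (4,6) w=6
  (5,6) w=6
  (6,7) w=7
  (1,7) w=8
  (1,3) w=8
  (3,7) w=8

Add edge (2,5) w=1 -- no cycle. Running total: 1
Add edge (1,6) w=2 -- no cycle. Running total: 3
Add edge (4,7) w=2 -- no cycle. Running total: 5
Add edge (4,5) w=3 -- no cycle. Running total: 8
Skip edge (2,4) w=4 -- would create cycle
Skip edge (5,7) w=5 -- would create cycle
Add edge (1,4) w=6 -- no cycle. Running total: 14
Add edge (3,4) w=6 -- no cycle. Running total: 20

MST edges: (2,5,w=1), (1,6,w=2), (4,7,w=2), (4,5,w=3), (1,4,w=6), (3,4,w=6)
Total MST weight: 1 + 2 + 2 + 3 + 6 + 6 = 20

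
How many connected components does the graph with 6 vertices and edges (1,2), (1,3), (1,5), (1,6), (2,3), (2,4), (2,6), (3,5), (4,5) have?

Step 1: Build adjacency list from edges:
  1: 2, 3, 5, 6
  2: 1, 3, 4, 6
  3: 1, 2, 5
  4: 2, 5
  5: 1, 3, 4
  6: 1, 2

Step 2: Run BFS/DFS from vertex 1:
  Visited: {1, 2, 3, 5, 6, 4}
  Reached 6 of 6 vertices

Step 3: All 6 vertices reached from vertex 1, so the graph is connected.
Number of connected components: 1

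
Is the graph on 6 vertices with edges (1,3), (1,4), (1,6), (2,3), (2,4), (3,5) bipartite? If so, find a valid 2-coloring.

Step 1: Attempt 2-coloring using BFS:
  Start at vertex 1, assign color 0
  Color vertex 3 with color 1 (neighbor of 1)
  Color vertex 4 with color 1 (neighbor of 1)
  Color vertex 6 with color 1 (neighbor of 1)
  Color vertex 2 with color 0 (neighbor of 3)
  Color vertex 5 with color 0 (neighbor of 3)

Step 2: 2-coloring succeeded. No conflicts found.
  Set A (color 0): {1, 2, 5}
  Set B (color 1): {3, 4, 6}

The graph is bipartite with partition {1, 2, 5}, {3, 4, 6}.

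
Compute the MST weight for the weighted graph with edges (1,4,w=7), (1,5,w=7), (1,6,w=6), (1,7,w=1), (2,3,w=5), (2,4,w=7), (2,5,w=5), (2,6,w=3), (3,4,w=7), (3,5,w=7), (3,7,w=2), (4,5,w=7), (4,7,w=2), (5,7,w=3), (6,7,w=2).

Apply Kruskal's algorithm (sort edges by weight, add if no cycle):

Sorted edges by weight:
  (1,7) w=1
  (3,7) w=2
  (4,7) w=2
  (6,7) w=2
  (2,6) w=3
  (5,7) w=3
  (2,3) w=5
  (2,5) w=5
  (1,6) w=6
  (1,4) w=7
  (1,5) w=7
  (2,4) w=7
  (3,5) w=7
  (3,4) w=7
  (4,5) w=7

Add edge (1,7) w=1 -- no cycle. Running total: 1
Add edge (3,7) w=2 -- no cycle. Running total: 3
Add edge (4,7) w=2 -- no cycle. Running total: 5
Add edge (6,7) w=2 -- no cycle. Running total: 7
Add edge (2,6) w=3 -- no cycle. Running total: 10
Add edge (5,7) w=3 -- no cycle. Running total: 13

MST edges: (1,7,w=1), (3,7,w=2), (4,7,w=2), (6,7,w=2), (2,6,w=3), (5,7,w=3)
Total MST weight: 1 + 2 + 2 + 2 + 3 + 3 = 13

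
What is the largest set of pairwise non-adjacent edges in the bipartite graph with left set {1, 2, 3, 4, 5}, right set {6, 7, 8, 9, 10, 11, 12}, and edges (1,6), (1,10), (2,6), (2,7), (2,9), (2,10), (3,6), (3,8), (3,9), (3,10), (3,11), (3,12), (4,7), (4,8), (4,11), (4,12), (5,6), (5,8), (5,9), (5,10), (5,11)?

Step 1: List the neighbors of each left vertex:
  1: 6, 10
  2: 6, 7, 9, 10
  3: 6, 8, 9, 10, 11, 12
  4: 7, 8, 11, 12
  5: 6, 8, 9, 10, 11

Step 2: Greedily match left vertices, then look for augmenting paths:
  Match 1 -- 6
  Match 2 -- 7
  Match 3 -- 8
  Match 4 -- 11
  Match 5 -- 9
  No augmenting path remains.

Step 3: Verify this is maximum:
  Matching size 5 = min(|L|, |R|) = min(5, 7), which is an upper bound, so this matching is maximum.

Maximum matching: {(1,6), (2,7), (3,8), (4,11), (5,9)}
Size: 5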